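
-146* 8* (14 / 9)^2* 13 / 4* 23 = -17112368 / 81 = -211263.80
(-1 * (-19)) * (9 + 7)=304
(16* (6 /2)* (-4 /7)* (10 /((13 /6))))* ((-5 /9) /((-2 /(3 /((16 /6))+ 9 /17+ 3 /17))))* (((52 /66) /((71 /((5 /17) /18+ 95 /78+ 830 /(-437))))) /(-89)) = -38381524000 /7189591612203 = -0.01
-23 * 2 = -46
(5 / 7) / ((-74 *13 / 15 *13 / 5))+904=79137593 / 87542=904.00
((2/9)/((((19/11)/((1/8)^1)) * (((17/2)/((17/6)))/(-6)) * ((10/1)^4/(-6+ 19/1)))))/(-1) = 143/3420000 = 0.00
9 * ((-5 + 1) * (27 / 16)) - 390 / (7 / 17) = -1007.89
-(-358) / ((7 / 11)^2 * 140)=21659 / 3430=6.31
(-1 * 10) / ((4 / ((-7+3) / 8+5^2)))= -245 / 4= -61.25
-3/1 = -3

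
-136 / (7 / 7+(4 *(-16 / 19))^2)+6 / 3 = -40182 / 4457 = -9.02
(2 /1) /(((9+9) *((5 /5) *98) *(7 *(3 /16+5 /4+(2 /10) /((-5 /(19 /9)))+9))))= 200 /12783953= 0.00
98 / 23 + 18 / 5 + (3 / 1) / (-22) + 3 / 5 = 21061 / 2530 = 8.32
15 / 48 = 5 / 16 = 0.31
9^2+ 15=96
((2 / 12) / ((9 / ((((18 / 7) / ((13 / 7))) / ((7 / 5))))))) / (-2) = -5 / 546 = -0.01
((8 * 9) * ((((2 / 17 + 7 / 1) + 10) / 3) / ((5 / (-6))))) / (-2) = 20952 / 85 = 246.49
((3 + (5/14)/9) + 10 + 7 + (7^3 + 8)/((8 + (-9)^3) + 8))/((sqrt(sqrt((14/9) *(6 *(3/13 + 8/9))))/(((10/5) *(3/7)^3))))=5268297 *13^(1/4) *sqrt(2) *2751^(3/4)/3139648442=1.71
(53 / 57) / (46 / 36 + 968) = 0.00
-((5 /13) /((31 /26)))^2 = -100 /961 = -0.10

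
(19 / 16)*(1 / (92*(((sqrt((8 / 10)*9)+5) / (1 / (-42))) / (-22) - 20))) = -0.00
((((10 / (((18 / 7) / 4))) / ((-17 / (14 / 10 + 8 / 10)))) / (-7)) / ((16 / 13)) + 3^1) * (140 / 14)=9895 / 306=32.34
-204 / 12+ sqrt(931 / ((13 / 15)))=-17+ 7 * sqrt(3705) / 13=15.78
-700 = -700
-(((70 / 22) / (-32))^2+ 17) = -2107593 / 123904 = -17.01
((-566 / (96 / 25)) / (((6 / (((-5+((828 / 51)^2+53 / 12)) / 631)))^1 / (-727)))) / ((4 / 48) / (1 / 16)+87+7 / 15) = 23456762868625 / 279823320576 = 83.83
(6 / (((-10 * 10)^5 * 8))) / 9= -1 / 120000000000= -0.00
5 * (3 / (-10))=-3 / 2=-1.50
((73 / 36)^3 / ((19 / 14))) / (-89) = -2723119 / 39447648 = -0.07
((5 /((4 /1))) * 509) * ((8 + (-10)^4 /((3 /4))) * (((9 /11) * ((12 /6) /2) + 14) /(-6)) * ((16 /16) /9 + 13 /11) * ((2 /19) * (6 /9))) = -1062614786560 /558657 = -1902088.02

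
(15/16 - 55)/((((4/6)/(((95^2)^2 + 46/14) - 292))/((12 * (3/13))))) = -6657954113835/364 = -18291082730.32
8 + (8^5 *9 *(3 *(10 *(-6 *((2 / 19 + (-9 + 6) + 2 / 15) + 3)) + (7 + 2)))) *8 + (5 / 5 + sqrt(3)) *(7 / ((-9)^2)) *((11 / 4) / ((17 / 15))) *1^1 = -1312494952781 / 34884 + 385 *sqrt(3) / 1836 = -37624553.95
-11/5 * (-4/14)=22/35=0.63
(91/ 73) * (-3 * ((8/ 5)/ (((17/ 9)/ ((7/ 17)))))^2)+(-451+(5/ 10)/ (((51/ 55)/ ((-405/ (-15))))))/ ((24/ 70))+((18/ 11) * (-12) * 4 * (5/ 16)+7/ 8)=-6524374292494/ 5030052225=-1297.08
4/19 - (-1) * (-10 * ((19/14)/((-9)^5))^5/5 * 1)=772205534664765853405587842233/3667976289657637803676318782672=0.21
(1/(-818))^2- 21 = -14051603/669124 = -21.00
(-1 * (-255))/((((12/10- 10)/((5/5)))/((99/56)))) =-11475/224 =-51.23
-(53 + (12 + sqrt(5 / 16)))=-65 - sqrt(5) / 4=-65.56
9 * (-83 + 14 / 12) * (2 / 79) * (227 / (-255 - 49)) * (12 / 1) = 1003113 / 6004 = 167.07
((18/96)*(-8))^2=9/4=2.25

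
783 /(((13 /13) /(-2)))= -1566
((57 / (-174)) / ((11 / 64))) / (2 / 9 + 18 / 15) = -855 / 638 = -1.34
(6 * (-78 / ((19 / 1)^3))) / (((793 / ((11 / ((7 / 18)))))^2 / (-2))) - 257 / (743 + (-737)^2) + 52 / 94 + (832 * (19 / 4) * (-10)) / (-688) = 1036438561514355423533 / 17871247080097929336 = 57.99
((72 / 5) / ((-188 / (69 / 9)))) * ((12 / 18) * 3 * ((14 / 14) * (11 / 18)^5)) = -3704173 / 37004040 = -0.10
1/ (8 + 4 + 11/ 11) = 1/ 13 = 0.08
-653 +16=-637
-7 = -7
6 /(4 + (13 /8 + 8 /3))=144 /199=0.72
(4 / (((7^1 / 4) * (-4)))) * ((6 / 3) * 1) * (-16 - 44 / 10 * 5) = 304 / 7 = 43.43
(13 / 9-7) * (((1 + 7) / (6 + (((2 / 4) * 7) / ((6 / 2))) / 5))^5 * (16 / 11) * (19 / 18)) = -29.70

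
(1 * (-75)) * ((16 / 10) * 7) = -840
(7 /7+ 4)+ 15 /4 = 35 /4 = 8.75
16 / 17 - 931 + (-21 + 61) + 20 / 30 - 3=-892.39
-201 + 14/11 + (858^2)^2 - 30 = 541937434666.27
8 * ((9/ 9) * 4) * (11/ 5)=352/ 5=70.40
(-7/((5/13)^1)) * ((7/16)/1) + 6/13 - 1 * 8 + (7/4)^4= -6.12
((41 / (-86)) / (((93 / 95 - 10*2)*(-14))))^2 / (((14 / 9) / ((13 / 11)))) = 136539225 / 56072077533472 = 0.00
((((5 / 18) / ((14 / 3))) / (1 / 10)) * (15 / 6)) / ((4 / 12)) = 125 / 28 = 4.46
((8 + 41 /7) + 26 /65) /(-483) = -499 /16905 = -0.03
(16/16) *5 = 5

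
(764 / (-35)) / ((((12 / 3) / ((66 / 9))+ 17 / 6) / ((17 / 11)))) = -77928 / 7805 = -9.98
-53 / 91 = -0.58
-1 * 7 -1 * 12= -19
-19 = -19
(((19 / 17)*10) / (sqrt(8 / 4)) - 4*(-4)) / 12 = 95*sqrt(2) / 204 + 4 / 3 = 1.99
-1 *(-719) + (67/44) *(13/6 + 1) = 191089/264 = 723.82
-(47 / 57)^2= -2209 / 3249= -0.68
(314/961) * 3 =942/961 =0.98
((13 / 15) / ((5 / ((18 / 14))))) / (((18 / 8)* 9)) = 52 / 4725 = 0.01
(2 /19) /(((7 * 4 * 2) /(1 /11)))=1 /5852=0.00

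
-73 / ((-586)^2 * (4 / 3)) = -219 / 1373584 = -0.00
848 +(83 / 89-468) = 33903 / 89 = 380.93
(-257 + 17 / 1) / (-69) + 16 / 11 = 1248 / 253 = 4.93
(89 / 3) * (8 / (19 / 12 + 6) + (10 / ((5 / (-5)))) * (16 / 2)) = -639376 / 273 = -2342.04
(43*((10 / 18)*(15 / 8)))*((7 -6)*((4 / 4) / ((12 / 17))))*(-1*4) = -18275 / 72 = -253.82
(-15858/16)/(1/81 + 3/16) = -1284498/259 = -4959.45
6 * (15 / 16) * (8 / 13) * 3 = 135 / 13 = 10.38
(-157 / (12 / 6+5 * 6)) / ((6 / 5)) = -785 / 192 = -4.09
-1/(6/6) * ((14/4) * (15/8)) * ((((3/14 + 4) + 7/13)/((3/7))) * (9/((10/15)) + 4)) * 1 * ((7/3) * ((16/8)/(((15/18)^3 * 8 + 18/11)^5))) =-5713618355315380125/9285925526411165216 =-0.62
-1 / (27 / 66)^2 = -484 / 81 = -5.98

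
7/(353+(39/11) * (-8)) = 0.02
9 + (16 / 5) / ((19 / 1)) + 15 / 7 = 7522 / 665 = 11.31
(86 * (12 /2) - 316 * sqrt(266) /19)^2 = 6456848 /19 - 326112 * sqrt(266) /19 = 59901.17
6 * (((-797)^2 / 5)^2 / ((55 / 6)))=14525657052516 / 1375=10564114220.01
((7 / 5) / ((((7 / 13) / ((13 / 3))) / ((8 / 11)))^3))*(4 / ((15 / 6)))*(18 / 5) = 39541219328 / 24457125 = 1616.76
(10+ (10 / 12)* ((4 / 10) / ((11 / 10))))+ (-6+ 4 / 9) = 470 / 99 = 4.75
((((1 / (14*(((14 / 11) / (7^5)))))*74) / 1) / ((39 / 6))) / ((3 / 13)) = 139601 / 3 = 46533.67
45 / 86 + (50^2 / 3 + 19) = 852.86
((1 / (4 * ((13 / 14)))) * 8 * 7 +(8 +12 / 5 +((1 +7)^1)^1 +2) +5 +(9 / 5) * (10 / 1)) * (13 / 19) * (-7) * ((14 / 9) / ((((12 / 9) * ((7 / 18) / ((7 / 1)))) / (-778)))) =434705166 / 95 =4575843.85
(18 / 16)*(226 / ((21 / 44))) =3729 / 7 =532.71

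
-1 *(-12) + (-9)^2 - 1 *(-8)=101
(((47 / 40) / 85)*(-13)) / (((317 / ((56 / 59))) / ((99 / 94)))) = -9009 / 15897550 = -0.00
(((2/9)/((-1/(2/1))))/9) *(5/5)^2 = -4/81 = -0.05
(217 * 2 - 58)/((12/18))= 564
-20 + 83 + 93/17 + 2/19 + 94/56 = 635381/9044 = 70.25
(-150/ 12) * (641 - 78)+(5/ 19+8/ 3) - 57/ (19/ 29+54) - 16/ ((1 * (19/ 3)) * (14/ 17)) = -8902734569/ 1264830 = -7038.68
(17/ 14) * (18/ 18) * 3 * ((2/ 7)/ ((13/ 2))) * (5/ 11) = 510/ 7007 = 0.07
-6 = -6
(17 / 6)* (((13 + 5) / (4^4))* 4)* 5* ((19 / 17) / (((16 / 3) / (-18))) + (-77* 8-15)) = -2529.17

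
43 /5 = 8.60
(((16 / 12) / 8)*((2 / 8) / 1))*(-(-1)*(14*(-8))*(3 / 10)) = -7 / 5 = -1.40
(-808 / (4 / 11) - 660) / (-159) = 2882 / 159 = 18.13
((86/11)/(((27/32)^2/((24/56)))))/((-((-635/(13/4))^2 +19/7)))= -14882816/120724470603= -0.00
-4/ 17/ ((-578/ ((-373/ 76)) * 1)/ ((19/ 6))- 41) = 1492/ 24157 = 0.06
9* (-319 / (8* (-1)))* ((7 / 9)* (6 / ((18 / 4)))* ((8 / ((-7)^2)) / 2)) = 638 / 21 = 30.38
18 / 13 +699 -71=8182 / 13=629.38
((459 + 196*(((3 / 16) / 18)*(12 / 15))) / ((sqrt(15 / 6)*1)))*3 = 873.99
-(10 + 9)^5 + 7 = -2476092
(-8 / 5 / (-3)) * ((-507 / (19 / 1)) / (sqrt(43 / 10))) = -1352 * sqrt(430) / 4085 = -6.86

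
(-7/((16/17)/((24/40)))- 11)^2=1530169/6400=239.09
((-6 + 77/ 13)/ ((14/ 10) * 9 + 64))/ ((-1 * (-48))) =-5/ 238992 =-0.00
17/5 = 3.40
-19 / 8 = -2.38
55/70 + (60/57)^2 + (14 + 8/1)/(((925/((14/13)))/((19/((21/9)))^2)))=31186501/8682050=3.59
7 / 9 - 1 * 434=-3899 / 9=-433.22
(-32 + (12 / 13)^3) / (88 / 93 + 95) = -6377568 / 19603831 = -0.33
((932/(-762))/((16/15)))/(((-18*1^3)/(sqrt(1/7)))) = 1165*sqrt(7)/128016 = 0.02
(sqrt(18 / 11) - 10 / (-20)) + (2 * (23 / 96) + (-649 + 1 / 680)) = -2643919 / 4080 + 3 * sqrt(22) / 11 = -646.74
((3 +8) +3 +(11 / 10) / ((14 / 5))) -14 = 11 / 28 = 0.39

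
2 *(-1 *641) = -1282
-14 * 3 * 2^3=-336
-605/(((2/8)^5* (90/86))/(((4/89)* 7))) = -186242.72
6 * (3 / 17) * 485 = 8730 / 17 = 513.53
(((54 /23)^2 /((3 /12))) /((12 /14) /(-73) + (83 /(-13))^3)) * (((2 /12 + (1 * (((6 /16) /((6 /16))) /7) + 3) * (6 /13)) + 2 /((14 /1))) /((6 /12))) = -46095572016 /154571863331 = -0.30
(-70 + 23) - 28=-75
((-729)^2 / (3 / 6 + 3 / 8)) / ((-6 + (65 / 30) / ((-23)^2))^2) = 42831066493728 / 2535252727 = 16894.20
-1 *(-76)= 76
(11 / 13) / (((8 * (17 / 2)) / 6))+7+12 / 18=10265 / 1326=7.74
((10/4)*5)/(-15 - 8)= -25/46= -0.54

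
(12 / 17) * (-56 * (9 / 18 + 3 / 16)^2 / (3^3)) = -847 / 1224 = -0.69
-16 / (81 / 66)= -13.04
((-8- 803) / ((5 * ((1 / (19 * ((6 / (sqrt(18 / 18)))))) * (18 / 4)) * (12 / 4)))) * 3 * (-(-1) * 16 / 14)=-493088 / 105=-4696.08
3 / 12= 1 / 4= 0.25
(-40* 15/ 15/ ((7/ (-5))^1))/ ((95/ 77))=440/ 19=23.16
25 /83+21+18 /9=1934 /83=23.30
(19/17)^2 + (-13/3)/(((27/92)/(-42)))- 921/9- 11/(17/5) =4025011/7803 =515.83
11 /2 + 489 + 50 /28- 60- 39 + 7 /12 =33421 /84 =397.87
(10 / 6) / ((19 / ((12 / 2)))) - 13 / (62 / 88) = -10558 / 589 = -17.93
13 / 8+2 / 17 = 237 / 136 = 1.74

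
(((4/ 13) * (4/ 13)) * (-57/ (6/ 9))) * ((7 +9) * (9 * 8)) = -1575936/ 169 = -9325.07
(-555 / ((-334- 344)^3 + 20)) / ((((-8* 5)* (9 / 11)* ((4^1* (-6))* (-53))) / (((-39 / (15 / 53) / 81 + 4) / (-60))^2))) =-50395961 / 802605097950174720000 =-0.00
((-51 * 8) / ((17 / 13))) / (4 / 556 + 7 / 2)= -88.96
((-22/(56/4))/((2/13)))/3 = -143/42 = -3.40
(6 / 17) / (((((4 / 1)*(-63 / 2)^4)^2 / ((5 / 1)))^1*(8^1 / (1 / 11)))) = 0.00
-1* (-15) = 15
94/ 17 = 5.53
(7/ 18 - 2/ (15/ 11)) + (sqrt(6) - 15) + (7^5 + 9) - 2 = sqrt(6) + 1511813/ 90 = 16800.37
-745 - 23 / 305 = -227248 / 305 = -745.08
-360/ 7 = -51.43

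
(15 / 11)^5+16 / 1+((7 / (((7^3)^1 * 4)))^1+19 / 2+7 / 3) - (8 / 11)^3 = 3046328543 / 94697988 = 32.17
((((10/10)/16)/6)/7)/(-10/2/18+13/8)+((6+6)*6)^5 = 5255236288515/2716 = 1934917632.00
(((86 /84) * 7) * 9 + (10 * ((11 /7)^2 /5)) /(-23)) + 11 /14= 73335 /1127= 65.07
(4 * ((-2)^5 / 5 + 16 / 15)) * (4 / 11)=-256 / 33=-7.76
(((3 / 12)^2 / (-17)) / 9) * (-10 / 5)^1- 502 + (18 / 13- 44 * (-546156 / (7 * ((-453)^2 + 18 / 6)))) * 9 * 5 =596407071583 / 1904777784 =313.11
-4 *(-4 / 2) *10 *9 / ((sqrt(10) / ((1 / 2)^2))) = 18 *sqrt(10) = 56.92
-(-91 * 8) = 728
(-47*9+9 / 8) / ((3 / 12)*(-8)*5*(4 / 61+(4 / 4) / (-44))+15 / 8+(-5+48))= -2264625 / 238589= -9.49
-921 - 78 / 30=-4618 / 5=-923.60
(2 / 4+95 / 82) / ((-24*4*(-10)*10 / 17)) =289 / 98400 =0.00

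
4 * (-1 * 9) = -36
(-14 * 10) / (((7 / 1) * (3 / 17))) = -340 / 3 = -113.33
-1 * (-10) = 10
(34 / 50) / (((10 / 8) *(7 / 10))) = 0.78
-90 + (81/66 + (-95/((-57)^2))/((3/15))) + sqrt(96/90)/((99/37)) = -334513/3762 + 148*sqrt(15)/1485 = -88.53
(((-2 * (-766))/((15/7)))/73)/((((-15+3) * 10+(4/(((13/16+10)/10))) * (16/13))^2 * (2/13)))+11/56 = 51983301626471/258360052692000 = 0.20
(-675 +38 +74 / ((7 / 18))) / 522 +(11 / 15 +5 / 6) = 0.71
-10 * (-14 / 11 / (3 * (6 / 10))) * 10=7000 / 99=70.71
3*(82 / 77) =246 / 77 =3.19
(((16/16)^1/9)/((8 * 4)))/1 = 0.00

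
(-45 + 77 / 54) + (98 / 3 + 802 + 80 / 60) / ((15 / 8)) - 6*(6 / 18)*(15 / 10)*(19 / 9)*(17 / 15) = 106681 / 270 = 395.11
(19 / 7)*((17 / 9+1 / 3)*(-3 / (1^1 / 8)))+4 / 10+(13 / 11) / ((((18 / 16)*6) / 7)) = -1487902 / 10395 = -143.14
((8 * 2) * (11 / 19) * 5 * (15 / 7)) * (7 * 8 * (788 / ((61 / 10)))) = 717970.66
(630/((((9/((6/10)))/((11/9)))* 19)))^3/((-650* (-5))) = 0.01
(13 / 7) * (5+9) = 26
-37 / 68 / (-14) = 37 / 952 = 0.04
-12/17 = -0.71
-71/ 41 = -1.73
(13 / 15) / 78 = 0.01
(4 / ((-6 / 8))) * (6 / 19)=-32 / 19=-1.68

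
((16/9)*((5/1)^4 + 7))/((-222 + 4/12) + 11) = -16/3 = -5.33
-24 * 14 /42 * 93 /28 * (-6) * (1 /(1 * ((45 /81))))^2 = 90396 /175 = 516.55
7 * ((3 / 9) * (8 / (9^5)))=0.00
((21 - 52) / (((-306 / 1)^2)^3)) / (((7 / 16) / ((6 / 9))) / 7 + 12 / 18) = -31 / 624281098603878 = -0.00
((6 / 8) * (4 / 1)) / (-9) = -1 / 3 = -0.33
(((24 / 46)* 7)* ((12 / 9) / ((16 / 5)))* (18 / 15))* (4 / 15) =56 / 115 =0.49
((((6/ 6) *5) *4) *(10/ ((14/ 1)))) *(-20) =-285.71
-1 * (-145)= 145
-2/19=-0.11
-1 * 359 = -359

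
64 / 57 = 1.12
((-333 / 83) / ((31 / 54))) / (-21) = 0.33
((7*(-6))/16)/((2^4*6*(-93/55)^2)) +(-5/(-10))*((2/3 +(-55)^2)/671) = 3335422423/1485690624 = 2.25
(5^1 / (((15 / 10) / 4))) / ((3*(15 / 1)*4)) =2 / 27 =0.07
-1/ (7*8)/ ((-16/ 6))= 3/ 448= 0.01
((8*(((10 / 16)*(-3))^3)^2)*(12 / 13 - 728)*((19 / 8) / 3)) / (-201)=56822765625 / 57081856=995.46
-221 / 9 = -24.56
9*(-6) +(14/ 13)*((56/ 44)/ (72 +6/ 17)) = -4747364/ 87945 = -53.98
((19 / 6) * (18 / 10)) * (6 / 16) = 171 / 80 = 2.14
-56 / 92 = -14 / 23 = -0.61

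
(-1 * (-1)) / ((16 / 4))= 1 / 4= 0.25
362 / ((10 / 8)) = 1448 / 5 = 289.60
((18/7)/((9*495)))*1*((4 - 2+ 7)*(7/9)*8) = 16/495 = 0.03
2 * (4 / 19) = 0.42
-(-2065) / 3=2065 / 3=688.33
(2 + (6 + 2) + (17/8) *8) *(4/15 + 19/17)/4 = 9.34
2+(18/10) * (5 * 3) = 29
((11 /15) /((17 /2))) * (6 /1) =44 /85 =0.52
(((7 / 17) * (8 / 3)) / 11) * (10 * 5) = 2800 / 561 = 4.99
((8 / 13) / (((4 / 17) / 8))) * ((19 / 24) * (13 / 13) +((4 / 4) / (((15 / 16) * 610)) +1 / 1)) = 2231726 / 59475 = 37.52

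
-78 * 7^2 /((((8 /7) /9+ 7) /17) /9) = -36840258 /449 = -82049.57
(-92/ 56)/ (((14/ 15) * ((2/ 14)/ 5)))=-1725/ 28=-61.61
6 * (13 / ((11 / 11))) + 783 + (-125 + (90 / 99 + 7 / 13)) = 105455 / 143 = 737.45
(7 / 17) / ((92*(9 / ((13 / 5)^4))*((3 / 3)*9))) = 199927 / 79177500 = 0.00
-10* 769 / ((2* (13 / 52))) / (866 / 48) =-369120 / 433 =-852.47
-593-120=-713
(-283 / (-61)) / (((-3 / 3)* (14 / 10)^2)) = -7075 / 2989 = -2.37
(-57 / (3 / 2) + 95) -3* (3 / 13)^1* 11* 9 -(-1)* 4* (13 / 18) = -8.65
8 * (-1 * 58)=-464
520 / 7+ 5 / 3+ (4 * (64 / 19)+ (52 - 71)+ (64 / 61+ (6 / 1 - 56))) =21.48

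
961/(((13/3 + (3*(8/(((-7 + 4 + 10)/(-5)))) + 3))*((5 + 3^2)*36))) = -961/4944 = -0.19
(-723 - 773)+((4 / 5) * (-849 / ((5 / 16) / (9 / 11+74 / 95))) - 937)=-154248909 / 26125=-5904.26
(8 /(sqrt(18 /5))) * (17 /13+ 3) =224 * sqrt(10) /39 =18.16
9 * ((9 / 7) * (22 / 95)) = 1782 / 665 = 2.68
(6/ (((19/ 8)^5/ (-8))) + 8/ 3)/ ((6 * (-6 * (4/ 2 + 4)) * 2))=-1886275/ 401128038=-0.00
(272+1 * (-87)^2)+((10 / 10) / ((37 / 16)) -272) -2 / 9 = 2520547 / 333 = 7569.21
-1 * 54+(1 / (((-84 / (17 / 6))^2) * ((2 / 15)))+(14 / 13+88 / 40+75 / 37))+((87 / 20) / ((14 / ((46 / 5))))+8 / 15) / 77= -1089612554561 / 22399977600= -48.64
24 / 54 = 4 / 9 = 0.44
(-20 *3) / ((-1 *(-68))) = -15 / 17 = -0.88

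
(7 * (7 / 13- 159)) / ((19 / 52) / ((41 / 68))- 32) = 591220 / 16733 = 35.33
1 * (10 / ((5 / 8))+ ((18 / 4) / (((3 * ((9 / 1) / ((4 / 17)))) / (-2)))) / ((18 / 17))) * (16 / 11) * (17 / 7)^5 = 9768616160 / 4991679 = 1956.98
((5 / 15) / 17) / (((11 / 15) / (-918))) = -24.55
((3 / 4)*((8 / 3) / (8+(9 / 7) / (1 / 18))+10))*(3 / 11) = 4947 / 2398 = 2.06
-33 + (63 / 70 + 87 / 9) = -673 / 30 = -22.43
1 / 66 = 0.02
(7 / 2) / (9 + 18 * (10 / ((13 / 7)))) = 91 / 2754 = 0.03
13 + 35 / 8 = 139 / 8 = 17.38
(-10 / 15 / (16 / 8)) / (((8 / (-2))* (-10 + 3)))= -1 / 84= -0.01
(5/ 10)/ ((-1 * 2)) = -1/ 4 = -0.25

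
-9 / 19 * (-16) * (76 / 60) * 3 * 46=6624 / 5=1324.80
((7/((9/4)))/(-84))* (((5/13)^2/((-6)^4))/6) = -25/35481888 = -0.00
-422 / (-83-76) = 422 / 159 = 2.65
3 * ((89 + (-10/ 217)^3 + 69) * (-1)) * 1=-4843477362/ 10218313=-474.00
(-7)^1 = -7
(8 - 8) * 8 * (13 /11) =0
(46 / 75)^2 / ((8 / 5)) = 529 / 2250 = 0.24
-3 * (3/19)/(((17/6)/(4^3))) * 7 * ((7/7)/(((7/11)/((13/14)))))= -247104/2261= -109.29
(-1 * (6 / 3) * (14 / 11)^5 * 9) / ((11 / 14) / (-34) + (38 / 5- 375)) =2560042240 / 15648198313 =0.16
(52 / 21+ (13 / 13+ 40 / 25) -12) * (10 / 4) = -17.31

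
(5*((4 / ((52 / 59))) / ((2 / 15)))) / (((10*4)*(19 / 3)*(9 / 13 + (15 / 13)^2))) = 3835 / 11552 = 0.33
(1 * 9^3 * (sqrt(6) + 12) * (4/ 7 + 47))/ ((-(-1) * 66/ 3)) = 242757 * sqrt(6)/ 154 + 1456542/ 77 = 22777.37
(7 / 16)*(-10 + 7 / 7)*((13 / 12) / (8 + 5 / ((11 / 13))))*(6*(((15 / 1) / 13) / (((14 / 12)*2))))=-495 / 544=-0.91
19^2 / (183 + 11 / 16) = 5776 / 2939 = 1.97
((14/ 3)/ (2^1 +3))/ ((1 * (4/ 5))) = 7/ 6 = 1.17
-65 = -65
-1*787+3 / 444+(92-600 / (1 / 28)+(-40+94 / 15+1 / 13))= -505876829 / 28860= -17528.65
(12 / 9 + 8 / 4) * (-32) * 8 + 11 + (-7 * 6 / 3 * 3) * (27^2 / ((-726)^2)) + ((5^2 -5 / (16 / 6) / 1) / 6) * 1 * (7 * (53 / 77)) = -823.82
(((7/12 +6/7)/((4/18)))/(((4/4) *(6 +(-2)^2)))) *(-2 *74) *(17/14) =-228327/1960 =-116.49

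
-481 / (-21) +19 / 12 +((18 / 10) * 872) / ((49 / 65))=1238687 / 588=2106.61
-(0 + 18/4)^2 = -81/4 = -20.25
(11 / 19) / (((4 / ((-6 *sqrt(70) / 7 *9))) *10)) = -297 *sqrt(70) / 2660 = -0.93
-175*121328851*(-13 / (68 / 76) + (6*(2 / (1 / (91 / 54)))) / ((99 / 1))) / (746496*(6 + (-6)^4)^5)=13431784732925 / 123343114790412287705088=0.00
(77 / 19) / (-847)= -1 / 209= -0.00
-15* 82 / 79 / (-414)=205 / 5451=0.04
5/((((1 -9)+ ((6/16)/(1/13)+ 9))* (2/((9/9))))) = 20/47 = 0.43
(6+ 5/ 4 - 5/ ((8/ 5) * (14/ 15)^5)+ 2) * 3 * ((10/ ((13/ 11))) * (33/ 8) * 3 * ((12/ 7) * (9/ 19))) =9180175698045/ 7439181568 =1234.03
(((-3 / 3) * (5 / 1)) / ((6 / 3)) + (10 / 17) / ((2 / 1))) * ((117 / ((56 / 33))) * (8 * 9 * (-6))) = 7818525 / 119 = 65701.89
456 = 456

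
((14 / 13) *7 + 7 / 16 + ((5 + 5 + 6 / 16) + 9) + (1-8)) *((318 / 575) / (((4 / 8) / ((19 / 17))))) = 25.16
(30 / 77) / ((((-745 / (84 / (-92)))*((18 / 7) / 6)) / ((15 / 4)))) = 315 / 75394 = 0.00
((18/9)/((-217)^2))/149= 2/7016261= 0.00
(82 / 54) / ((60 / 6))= 41 / 270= 0.15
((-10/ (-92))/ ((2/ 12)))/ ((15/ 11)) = 11/ 23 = 0.48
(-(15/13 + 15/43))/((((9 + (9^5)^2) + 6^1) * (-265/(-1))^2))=-7/1140636870900020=-0.00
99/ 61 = 1.62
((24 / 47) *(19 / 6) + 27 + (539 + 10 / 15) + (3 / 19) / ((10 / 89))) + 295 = 23165017 / 26790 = 864.69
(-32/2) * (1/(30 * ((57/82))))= -656/855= -0.77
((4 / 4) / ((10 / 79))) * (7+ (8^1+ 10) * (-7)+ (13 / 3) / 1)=-13588 / 15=-905.87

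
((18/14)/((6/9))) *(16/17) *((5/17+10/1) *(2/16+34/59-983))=-312960375/17051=-18354.37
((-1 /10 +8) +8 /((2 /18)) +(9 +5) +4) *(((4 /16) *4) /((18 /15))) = 979 /12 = 81.58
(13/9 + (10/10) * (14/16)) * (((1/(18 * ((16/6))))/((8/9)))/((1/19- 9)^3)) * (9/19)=-180861/5030912000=-0.00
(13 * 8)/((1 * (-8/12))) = -156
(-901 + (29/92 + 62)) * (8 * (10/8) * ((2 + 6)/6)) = -771590/69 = -11182.46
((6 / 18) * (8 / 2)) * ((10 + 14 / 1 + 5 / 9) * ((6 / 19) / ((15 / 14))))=24752 / 2565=9.65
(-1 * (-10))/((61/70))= 700/61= 11.48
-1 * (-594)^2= -352836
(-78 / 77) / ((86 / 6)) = -234 / 3311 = -0.07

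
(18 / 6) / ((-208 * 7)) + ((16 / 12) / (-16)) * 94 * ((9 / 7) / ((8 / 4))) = -7335 / 1456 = -5.04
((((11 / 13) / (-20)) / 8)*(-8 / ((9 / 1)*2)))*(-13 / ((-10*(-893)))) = -11 / 3214800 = -0.00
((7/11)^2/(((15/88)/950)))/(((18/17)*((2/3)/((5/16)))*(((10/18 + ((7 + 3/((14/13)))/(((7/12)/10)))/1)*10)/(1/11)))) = 775523/14369960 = 0.05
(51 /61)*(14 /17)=42 /61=0.69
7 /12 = 0.58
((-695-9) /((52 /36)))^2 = 40144896 /169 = 237543.76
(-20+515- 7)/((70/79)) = 550.74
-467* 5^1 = -2335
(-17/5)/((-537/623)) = 3.94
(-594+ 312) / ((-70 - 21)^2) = -282 / 8281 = -0.03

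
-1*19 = -19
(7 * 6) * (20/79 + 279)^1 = 926562/79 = 11728.63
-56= -56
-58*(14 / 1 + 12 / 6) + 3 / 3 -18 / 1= -945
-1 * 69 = -69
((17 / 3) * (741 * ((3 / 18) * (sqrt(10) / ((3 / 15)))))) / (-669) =-16.54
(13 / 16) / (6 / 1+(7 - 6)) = 13 / 112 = 0.12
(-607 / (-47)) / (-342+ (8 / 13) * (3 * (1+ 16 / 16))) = -7891 / 206706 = -0.04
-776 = -776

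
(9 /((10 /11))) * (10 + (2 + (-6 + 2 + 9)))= 1683 /10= 168.30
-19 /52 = -0.37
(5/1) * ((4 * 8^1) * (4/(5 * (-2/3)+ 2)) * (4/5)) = -384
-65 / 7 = -9.29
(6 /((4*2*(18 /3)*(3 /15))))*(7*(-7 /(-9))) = 245 /72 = 3.40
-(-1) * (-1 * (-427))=427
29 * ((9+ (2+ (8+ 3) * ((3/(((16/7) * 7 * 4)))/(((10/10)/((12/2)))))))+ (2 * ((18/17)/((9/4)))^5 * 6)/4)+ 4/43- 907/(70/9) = 20117850989527/68380313120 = 294.21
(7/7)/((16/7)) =7/16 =0.44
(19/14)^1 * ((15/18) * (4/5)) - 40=-821/21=-39.10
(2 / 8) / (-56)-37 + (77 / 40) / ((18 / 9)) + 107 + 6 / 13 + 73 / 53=56175937 / 771680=72.80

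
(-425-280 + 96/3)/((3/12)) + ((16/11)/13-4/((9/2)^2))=-31182428/11583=-2692.09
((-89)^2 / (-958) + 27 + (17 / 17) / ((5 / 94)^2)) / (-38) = -8913513 / 910100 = -9.79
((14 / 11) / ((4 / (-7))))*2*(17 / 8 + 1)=-13.92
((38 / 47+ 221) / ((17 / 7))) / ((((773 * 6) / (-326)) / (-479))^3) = 11577697611569615225 / 3321450393147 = 3485735.52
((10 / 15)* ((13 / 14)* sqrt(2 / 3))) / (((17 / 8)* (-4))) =-26* sqrt(6) / 1071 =-0.06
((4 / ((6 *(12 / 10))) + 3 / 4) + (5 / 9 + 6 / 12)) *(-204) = -1445 / 3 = -481.67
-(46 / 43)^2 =-2116 / 1849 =-1.14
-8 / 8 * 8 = -8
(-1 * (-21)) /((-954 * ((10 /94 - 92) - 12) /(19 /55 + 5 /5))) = 12173 /42701835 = 0.00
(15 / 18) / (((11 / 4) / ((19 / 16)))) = 95 / 264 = 0.36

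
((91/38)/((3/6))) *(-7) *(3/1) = -1911/19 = -100.58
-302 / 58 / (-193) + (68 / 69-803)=-309721964 / 386193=-801.99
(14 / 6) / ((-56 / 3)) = -1 / 8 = -0.12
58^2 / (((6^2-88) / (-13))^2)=841 / 4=210.25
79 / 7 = 11.29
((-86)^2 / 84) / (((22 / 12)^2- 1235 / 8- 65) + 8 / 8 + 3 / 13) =-576888 / 1407259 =-0.41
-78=-78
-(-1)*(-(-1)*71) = 71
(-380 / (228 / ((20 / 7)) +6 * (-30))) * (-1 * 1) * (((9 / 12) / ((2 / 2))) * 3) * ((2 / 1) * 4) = -11400 / 167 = -68.26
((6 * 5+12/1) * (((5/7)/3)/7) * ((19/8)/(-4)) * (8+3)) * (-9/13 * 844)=1984455/364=5451.80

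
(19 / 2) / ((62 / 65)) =1235 / 124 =9.96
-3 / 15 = -1 / 5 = -0.20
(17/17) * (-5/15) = -0.33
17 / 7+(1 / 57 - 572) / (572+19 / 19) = 327016 / 228627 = 1.43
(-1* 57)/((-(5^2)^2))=57/625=0.09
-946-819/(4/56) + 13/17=-210991/17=-12411.24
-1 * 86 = -86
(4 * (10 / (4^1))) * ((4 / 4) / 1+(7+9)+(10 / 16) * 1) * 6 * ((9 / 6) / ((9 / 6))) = 2115 / 2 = 1057.50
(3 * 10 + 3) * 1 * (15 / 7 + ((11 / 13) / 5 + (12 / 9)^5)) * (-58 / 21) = -460352728 / 773955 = -594.81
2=2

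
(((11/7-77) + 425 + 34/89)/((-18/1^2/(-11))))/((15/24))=9592924/28035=342.18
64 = 64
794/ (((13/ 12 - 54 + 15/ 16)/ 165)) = -1257696/ 499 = -2520.43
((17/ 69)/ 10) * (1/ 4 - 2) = -119/ 2760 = -0.04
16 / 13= 1.23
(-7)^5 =-16807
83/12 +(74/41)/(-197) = 669503/96924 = 6.91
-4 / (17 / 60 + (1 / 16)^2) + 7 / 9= -130519 / 9927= -13.15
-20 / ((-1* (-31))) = -20 / 31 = -0.65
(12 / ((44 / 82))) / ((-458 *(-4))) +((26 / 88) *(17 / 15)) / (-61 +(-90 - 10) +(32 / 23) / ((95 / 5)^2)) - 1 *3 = -11616606526 / 3885318195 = -2.99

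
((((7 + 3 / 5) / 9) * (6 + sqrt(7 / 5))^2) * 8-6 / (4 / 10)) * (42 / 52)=4256 * sqrt(35) / 325 + 374311 / 1950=269.43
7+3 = 10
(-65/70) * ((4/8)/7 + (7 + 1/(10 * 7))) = -1612/245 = -6.58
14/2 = 7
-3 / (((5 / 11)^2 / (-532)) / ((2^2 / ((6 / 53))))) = 6823432 / 25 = 272937.28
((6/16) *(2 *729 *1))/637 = 2187/2548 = 0.86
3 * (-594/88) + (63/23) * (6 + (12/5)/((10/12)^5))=12.54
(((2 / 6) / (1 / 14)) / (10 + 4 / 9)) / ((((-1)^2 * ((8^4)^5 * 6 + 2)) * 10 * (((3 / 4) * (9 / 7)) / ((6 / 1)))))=98 / 2438428982243481354945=0.00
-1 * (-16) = 16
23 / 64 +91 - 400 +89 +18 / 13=-181589 / 832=-218.26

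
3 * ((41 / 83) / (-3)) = -41 / 83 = -0.49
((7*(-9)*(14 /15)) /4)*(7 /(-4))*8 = 1029 /5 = 205.80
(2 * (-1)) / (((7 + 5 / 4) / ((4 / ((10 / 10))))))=-0.97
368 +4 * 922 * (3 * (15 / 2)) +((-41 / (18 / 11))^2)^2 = 50121506449 / 104976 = 477456.81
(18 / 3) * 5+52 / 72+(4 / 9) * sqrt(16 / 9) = 1691 / 54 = 31.31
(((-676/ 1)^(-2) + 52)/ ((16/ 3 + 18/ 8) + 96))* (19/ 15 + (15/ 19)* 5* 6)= 12998225891/ 1037730980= 12.53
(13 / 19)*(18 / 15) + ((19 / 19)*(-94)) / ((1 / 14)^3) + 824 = -24425562 / 95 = -257111.18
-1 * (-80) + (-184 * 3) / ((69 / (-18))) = 224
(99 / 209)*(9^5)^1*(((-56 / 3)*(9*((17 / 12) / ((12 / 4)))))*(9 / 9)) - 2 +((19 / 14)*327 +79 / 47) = -27736384569 / 12502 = -2218555.80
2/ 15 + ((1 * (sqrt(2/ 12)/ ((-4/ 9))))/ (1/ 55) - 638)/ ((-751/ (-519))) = -4965328/ 11265 - 85635 * sqrt(6)/ 6008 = -475.69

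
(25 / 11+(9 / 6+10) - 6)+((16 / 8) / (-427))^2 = 7.77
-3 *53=-159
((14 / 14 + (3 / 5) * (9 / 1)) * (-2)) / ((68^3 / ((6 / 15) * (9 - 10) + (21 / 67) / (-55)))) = 299 / 18104405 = 0.00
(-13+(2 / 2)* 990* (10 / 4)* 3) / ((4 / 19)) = 35207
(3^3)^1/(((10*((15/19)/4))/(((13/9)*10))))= 988/5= 197.60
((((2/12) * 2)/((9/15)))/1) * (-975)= -1625/3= -541.67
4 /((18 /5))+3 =37 /9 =4.11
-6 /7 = -0.86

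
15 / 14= 1.07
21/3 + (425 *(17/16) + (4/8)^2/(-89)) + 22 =684317/1424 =480.56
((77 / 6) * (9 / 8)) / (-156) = -77 / 832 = -0.09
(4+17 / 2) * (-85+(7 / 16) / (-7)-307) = -156825 / 32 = -4900.78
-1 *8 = -8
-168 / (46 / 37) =-3108 / 23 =-135.13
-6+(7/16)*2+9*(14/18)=15/8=1.88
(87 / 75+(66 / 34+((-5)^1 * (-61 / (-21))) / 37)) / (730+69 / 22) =154946 / 41938575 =0.00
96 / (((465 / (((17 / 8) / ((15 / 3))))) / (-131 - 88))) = -14892 / 775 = -19.22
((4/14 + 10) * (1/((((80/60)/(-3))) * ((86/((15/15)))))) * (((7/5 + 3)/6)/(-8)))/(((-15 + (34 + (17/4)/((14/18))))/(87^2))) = 2247993/294550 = 7.63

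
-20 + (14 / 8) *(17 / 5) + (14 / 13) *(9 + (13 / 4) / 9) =-9287 / 2340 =-3.97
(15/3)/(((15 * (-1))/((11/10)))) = -11/30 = -0.37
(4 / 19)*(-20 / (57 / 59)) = -4720 / 1083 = -4.36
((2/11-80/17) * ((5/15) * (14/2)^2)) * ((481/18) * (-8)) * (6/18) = 8861944/1683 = 5265.56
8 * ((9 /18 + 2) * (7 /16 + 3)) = 275 /4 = 68.75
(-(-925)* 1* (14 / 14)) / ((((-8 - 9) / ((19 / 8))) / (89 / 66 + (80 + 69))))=-19429.23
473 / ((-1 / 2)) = -946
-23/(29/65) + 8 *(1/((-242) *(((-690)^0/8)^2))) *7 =-232863/3509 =-66.36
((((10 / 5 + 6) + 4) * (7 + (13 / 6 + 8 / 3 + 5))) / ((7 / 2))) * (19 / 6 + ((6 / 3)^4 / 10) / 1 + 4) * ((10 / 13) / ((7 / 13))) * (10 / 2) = 531260 / 147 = 3614.01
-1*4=-4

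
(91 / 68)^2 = 8281 / 4624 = 1.79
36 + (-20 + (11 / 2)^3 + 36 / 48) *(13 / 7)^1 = 17317 / 56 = 309.23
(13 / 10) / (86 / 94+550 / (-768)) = 6.54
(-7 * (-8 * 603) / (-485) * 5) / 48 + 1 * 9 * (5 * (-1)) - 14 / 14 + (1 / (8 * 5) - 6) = -229803 / 3880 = -59.23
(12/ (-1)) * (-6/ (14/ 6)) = 216/ 7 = 30.86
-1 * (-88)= 88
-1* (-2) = 2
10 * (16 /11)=160 /11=14.55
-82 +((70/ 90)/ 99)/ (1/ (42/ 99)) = -2410948/ 29403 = -82.00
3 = 3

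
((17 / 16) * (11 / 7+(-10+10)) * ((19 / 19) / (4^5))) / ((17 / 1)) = 11 / 114688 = 0.00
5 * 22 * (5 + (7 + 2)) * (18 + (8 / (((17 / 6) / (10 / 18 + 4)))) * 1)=2423960 / 51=47528.63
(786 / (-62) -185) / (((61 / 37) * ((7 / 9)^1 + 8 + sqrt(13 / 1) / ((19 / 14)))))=-58196555856 / 3870145183 + 4885253856 * sqrt(13) / 3870145183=-10.49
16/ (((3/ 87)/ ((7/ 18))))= 1624/ 9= 180.44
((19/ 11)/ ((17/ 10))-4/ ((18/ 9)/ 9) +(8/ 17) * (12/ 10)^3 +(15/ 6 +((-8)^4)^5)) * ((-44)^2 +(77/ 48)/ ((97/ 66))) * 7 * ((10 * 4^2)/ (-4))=-51558297180268162611903952761/ 82450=-625328043423507126887858.70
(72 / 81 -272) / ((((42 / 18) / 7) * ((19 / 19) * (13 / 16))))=-39040 / 39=-1001.03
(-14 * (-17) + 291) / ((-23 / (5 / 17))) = -115 / 17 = -6.76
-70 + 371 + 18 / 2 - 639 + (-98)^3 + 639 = -940882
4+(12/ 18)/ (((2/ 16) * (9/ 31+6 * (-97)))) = 215900/ 54099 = 3.99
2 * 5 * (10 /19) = 100 /19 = 5.26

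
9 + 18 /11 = 117 /11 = 10.64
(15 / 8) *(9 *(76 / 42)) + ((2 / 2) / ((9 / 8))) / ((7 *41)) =315527 / 10332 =30.54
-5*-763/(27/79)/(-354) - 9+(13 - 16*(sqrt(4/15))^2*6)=-2539189/47790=-53.13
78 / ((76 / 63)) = 64.66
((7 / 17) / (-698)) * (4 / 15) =-14 / 88995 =-0.00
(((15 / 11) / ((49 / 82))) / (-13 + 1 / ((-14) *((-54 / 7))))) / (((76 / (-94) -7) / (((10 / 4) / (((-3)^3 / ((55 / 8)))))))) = -722625 / 50460298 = -0.01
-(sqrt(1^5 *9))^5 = -243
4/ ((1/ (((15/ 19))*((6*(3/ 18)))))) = 60/ 19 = 3.16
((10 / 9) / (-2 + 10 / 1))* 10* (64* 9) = 800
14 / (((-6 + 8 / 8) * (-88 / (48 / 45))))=28 / 825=0.03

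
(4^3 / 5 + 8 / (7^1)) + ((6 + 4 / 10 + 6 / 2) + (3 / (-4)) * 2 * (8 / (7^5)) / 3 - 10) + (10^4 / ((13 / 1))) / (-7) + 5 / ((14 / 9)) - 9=-223588843 / 2184910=-102.33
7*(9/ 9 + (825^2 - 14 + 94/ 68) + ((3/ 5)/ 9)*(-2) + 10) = 2429824999/ 510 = 4764362.74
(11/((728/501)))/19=5511/13832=0.40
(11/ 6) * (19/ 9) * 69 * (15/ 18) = 24035/ 108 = 222.55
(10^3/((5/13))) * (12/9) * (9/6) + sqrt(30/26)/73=sqrt(195)/949 + 5200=5200.01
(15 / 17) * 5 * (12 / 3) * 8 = 2400 / 17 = 141.18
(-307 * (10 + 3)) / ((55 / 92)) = -367172 / 55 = -6675.85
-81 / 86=-0.94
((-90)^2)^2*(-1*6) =-393660000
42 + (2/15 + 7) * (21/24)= 5789/120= 48.24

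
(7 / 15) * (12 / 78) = 14 / 195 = 0.07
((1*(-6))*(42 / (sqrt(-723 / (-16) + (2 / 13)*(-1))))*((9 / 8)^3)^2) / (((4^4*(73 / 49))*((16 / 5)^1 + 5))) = -8202791835*sqrt(121771) / 117589120385024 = -0.02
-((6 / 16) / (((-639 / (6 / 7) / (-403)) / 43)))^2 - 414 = -1936481857 / 3952144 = -489.98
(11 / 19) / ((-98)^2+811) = 11 / 197885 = 0.00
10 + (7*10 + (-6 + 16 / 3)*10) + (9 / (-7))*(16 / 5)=7268 / 105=69.22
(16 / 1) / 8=2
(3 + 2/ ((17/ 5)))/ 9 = 61/ 153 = 0.40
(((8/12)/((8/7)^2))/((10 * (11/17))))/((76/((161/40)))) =134113/32102400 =0.00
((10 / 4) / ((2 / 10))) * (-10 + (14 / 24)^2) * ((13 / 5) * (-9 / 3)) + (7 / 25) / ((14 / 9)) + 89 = 2474407 / 2400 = 1031.00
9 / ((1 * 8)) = 9 / 8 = 1.12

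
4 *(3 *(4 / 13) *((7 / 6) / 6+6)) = 892 / 39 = 22.87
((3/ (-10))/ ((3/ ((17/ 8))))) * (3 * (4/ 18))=-0.14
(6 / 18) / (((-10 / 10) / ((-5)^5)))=3125 / 3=1041.67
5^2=25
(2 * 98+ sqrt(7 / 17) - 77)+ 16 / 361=119.69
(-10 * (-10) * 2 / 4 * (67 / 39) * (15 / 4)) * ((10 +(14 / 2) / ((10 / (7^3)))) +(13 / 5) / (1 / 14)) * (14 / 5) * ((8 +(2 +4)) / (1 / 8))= 376231800 / 13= 28940907.69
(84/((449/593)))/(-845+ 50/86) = -1070958/8151595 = -0.13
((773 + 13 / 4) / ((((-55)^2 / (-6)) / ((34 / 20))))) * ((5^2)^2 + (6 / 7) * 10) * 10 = -28092177 / 1694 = -16583.34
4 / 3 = 1.33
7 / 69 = 0.10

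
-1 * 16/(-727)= 16/727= 0.02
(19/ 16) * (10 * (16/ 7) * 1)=190/ 7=27.14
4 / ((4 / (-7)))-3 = -10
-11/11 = -1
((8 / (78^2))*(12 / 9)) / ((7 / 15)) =40 / 10647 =0.00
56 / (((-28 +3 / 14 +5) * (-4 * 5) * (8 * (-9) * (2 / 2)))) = -49 / 28710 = -0.00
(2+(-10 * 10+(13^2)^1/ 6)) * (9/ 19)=-1257/ 38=-33.08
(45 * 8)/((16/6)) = 135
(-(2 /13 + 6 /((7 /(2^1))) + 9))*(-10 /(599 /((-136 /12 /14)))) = -168130 /1144689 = -0.15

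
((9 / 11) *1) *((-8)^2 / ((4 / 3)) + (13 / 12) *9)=189 / 4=47.25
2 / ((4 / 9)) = 9 / 2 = 4.50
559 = 559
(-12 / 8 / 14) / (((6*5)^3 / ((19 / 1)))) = -19 / 252000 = -0.00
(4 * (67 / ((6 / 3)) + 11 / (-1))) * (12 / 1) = 1080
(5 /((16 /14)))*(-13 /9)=-455 /72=-6.32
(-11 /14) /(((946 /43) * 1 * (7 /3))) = -3 /196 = -0.02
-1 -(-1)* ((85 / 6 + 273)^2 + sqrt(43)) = sqrt(43) + 2968693 / 36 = 82470.25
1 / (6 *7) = 1 / 42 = 0.02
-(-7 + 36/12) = 4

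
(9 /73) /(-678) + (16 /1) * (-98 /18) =-12934459 /148482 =-87.11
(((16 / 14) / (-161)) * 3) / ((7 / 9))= -216 / 7889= -0.03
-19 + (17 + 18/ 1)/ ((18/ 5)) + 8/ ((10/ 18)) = 461/ 90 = 5.12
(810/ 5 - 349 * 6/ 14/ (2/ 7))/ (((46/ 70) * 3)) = -8435/ 46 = -183.37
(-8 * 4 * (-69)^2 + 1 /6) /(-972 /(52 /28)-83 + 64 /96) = 11883443 /47246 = 251.52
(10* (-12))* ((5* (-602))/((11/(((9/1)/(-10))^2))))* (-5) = -1462860/11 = -132987.27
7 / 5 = 1.40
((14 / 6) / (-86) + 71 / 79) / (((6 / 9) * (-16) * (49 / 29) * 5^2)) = -103037 / 53264960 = -0.00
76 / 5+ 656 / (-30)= -20 / 3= -6.67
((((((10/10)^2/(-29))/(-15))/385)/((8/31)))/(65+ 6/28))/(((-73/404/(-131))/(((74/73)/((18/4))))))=60703828/1047637302525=0.00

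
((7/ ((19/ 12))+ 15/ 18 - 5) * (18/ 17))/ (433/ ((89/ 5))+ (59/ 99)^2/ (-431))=32708220633/ 2953883548838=0.01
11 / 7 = 1.57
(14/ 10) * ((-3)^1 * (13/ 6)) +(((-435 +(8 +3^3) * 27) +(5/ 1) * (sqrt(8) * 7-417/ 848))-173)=70 * sqrt(2) +1379871/ 4240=424.44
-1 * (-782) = 782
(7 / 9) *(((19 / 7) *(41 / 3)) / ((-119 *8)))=-779 / 25704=-0.03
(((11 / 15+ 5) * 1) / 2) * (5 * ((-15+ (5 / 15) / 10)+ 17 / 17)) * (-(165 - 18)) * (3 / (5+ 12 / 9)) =2648499 / 190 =13939.47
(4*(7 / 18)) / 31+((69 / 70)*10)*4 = 77102 / 1953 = 39.48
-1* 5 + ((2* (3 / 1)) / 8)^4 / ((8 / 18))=-4391 / 1024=-4.29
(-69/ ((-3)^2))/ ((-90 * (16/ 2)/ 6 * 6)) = 23/ 2160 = 0.01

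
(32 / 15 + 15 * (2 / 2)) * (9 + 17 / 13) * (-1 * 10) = -68876 / 39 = -1766.05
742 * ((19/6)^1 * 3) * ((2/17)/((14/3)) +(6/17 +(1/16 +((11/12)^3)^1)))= 250744007/29376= 8535.68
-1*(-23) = 23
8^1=8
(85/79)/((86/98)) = 4165/3397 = 1.23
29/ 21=1.38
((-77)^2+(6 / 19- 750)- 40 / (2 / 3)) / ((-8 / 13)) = -1264471 / 152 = -8318.89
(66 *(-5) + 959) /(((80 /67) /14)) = 295001 /40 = 7375.02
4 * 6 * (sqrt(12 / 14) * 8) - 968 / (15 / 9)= -2904 / 5 + 192 * sqrt(42) / 7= -403.04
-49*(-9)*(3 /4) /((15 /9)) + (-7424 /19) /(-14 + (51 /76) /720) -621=-2015362893 /5106860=-394.64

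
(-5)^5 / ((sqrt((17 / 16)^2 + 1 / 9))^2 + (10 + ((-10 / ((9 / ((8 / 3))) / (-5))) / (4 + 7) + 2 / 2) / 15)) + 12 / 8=-7089007659 / 25994894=-272.71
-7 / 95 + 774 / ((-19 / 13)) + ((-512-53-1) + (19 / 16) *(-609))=-1818.84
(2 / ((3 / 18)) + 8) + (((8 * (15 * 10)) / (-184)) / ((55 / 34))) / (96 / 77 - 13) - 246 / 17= 415598 / 70771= 5.87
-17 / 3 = -5.67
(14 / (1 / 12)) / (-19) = -168 / 19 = -8.84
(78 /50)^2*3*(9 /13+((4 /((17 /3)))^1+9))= 806598 /10625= 75.92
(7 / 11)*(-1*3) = -21 / 11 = -1.91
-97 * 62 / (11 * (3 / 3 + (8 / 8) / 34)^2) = -6952184 / 13475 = -515.93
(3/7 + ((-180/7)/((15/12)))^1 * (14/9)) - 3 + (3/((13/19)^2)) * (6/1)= 4588/1183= 3.88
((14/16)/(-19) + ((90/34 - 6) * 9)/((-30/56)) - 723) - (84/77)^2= -1044151939/1563320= -667.91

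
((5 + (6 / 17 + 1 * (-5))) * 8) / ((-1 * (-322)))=24 / 2737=0.01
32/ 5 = 6.40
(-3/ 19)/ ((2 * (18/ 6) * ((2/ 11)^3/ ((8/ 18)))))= -1331/ 684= -1.95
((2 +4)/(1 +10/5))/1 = 2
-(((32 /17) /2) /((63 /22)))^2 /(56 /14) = -30976 /1147041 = -0.03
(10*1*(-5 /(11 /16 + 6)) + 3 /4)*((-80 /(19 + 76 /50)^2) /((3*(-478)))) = -17993750 /20190062511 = -0.00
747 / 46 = 16.24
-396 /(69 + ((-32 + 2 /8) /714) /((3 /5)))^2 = -2642782464 /31705233659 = -0.08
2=2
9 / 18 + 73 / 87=233 / 174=1.34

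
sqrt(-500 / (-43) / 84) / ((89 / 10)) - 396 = -395.96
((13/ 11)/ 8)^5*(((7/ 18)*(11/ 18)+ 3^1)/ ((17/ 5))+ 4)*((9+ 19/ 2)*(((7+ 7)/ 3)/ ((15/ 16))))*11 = 2623089622699/ 7432024596480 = 0.35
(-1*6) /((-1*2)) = 3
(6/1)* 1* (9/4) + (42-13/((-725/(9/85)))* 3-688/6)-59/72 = -266133103/4437000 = -59.98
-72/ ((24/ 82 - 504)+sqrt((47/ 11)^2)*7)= 32472/ 213683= 0.15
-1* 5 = -5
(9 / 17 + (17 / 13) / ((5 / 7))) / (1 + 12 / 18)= 7824 / 5525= 1.42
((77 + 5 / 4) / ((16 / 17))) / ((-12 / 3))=-5321 / 256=-20.79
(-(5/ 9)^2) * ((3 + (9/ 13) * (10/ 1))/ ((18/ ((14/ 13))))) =-7525/ 41067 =-0.18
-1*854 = -854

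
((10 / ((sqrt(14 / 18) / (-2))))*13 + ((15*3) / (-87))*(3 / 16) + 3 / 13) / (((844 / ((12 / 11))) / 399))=965979 / 14000272 - 133380*sqrt(7) / 2321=-151.97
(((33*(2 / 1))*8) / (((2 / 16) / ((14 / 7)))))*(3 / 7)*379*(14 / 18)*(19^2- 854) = -526161152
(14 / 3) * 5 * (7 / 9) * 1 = 490 / 27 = 18.15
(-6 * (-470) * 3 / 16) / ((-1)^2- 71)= -423 / 56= -7.55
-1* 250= -250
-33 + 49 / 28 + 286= 1019 / 4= 254.75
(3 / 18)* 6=1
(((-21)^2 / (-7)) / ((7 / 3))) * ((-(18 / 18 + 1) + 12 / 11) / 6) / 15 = 0.27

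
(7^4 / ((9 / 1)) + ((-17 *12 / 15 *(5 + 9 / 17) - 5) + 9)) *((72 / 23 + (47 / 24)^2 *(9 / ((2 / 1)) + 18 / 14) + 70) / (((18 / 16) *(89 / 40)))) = 17288112335 / 2321298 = 7447.61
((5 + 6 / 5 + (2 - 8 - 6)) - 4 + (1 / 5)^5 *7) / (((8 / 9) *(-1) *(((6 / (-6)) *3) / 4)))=-45927 / 3125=-14.70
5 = 5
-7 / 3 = -2.33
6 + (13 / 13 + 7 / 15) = 112 / 15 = 7.47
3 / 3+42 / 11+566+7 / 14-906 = -7363 / 22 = -334.68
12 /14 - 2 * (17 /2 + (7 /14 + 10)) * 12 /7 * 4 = -259.71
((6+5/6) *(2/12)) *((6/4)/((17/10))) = 205/204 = 1.00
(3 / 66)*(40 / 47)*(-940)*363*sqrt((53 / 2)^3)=-174900*sqrt(106)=-1800705.71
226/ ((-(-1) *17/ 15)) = 199.41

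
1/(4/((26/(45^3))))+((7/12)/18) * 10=118151/364500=0.32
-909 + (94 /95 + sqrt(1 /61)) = -86261 /95 + sqrt(61) /61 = -907.88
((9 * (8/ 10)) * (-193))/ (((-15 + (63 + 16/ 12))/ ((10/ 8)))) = -5211/ 148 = -35.21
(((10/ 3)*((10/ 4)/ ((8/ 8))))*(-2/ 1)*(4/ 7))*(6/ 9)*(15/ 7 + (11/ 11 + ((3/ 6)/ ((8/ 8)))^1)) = -3400/ 147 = -23.13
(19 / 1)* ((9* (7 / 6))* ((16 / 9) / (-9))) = -1064 / 27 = -39.41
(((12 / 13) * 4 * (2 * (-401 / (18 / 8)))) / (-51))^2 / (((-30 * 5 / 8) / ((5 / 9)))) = -10538254336 / 534076335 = -19.73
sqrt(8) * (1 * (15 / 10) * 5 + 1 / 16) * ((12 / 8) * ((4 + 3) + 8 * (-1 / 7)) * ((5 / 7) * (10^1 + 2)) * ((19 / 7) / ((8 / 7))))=4241655 * sqrt(2) / 1568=3825.64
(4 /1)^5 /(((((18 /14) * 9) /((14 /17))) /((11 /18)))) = 551936 /12393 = 44.54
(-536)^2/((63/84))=1149184/3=383061.33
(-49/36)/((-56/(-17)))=-119/288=-0.41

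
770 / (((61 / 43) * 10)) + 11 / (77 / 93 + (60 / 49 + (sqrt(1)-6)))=41415605 / 819352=50.55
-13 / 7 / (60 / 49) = -91 / 60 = -1.52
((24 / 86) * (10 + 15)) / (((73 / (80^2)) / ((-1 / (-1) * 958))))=1839360000 / 3139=585970.05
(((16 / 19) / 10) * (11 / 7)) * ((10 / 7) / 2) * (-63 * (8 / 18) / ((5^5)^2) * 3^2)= -3168 / 1298828125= -0.00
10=10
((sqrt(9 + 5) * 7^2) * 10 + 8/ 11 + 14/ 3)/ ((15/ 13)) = 2314/ 495 + 1274 * sqrt(14)/ 3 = 1593.63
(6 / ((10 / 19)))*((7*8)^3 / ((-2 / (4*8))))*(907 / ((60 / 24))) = -11621339627.52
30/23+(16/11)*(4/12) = 1358/759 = 1.79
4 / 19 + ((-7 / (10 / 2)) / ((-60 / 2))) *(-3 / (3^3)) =5267 / 25650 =0.21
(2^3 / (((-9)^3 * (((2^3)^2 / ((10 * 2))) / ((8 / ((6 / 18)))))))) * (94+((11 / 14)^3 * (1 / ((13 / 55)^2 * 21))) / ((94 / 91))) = -4748098255 / 611114868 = -7.77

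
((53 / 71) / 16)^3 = 148877 / 1466003456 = 0.00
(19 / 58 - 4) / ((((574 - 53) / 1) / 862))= -6.08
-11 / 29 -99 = -2882 / 29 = -99.38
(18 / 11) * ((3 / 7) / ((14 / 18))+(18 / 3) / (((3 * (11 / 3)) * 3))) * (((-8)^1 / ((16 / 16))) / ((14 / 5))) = -142200 / 41503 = -3.43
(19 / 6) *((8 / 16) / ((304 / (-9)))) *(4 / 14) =-3 / 224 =-0.01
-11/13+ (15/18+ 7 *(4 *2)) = 4367/78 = 55.99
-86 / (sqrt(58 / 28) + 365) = -439460 / 1865121 + 86*sqrt(406) / 1865121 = -0.23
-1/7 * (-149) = 149/7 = 21.29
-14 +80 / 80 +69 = 56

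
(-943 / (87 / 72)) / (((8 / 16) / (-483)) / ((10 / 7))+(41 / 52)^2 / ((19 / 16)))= -100286465760 / 67180501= -1492.79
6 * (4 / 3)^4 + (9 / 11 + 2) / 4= 23365 / 1188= 19.67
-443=-443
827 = 827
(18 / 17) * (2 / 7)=36 / 119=0.30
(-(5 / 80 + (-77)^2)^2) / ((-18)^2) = -8999368225 / 82944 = -108499.33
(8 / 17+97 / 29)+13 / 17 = 4.58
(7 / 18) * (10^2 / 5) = 70 / 9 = 7.78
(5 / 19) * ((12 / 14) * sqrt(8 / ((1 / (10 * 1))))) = 120 * sqrt(5) / 133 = 2.02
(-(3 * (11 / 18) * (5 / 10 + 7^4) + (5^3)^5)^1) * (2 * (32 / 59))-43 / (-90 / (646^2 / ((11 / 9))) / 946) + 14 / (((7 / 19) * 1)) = -9720100977914 / 295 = -32949494840.39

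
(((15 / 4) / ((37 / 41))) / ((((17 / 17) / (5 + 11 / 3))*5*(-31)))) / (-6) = 0.04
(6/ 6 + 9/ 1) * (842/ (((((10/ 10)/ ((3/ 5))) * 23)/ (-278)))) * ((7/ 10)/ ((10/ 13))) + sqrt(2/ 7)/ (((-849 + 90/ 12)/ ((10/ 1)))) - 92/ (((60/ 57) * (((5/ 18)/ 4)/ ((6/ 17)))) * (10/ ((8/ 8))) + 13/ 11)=-1173627823062/ 21109975 - 20 * sqrt(14)/ 11781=-55595.90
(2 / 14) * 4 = 4 / 7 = 0.57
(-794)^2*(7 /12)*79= 87157777 /3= 29052592.33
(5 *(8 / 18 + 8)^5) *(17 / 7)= 215519656960 / 413343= 521406.33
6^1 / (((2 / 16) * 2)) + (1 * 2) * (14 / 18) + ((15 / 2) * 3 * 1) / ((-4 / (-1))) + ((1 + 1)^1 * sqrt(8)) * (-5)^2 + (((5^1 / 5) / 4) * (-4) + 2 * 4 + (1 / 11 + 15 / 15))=180.69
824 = 824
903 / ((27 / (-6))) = -200.67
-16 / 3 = -5.33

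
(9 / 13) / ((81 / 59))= 59 / 117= 0.50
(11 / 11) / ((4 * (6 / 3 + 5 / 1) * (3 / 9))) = 3 / 28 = 0.11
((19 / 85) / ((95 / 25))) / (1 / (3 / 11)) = 3 / 187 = 0.02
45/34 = 1.32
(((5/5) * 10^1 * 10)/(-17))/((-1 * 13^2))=100/2873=0.03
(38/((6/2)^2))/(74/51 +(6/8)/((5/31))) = 12920/18669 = 0.69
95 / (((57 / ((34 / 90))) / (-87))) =-493 / 9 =-54.78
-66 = -66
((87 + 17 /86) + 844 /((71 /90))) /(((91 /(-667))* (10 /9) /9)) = -381700160703 /5556460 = -68694.85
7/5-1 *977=-4878/5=-975.60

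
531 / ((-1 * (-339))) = 177 / 113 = 1.57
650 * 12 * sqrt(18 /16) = 5850 * sqrt(2) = 8273.15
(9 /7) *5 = 45 /7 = 6.43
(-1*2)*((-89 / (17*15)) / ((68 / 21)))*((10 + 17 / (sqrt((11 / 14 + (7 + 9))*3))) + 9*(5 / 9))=623*sqrt(9870) / 119850 + 1869 / 578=3.75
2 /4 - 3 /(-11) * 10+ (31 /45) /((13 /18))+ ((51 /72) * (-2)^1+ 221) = 1919899 /8580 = 223.76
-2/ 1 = -2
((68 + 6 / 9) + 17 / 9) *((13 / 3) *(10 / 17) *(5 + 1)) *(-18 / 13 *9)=-228600 / 17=-13447.06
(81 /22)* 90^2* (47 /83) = 15418350 /913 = 16887.57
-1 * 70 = -70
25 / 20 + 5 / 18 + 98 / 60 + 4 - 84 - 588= -119671 / 180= -664.84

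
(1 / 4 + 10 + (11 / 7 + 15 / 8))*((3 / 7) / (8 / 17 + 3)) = 663 / 392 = 1.69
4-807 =-803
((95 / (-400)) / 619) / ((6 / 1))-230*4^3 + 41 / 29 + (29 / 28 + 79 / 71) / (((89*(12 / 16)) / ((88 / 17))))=-31788140804118437 / 2159752305760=-14718.42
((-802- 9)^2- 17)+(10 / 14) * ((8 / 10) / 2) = 4603930 / 7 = 657704.29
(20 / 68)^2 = 25 / 289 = 0.09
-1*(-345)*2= 690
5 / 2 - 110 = -215 / 2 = -107.50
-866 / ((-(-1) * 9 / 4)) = -384.89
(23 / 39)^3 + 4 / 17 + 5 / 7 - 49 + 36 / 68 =-334001072 / 7058961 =-47.32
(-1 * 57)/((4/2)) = -57/2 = -28.50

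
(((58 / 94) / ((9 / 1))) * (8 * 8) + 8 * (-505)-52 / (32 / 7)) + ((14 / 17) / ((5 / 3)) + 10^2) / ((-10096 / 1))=-91816674976 / 22687605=-4047.00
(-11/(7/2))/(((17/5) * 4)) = -55/238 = -0.23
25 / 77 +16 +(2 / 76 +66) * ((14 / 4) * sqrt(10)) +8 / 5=6901 / 385 +17563 * sqrt(10) / 76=748.70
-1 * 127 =-127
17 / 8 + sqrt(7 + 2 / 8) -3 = -7 / 8 + sqrt(29) / 2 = 1.82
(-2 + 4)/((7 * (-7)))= -2/49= -0.04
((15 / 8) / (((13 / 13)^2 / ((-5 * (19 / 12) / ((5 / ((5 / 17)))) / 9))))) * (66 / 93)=-0.07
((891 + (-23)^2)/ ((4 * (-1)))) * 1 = -355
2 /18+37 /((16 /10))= 23.24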